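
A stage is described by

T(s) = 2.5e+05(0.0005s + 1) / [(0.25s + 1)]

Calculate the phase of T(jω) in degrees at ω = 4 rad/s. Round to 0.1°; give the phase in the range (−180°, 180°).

At ω = 4 rad/s:
zero (1 + j4·0.0005) = 1 + j0.002 → |·| ≈ 1, ∠ ≈ 0.11°
pole (1 + j4·0.25) = 1 + j1 → |·| ≈ 1.4142, ∠ ≈ 45.00°
∠T = (0.11°) − (45.00°) = -44.89°

-44.9°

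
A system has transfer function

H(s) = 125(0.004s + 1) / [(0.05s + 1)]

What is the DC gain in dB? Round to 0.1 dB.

H(0) = 125 · 1 / 1 = 125
20 log₁₀(125) ≈ 41.94 dB

41.9 dB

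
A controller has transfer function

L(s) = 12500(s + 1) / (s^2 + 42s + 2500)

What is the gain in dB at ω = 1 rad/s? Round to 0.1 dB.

At s = jω = j1:
zero (s+1): 1 + j1 → |·| = √(1²+1²) = √2 ≈ 1.4142, ∠ = arctan(1/1) ≈ 45.00°
quadratic: (j1)² + 42·j1 + 2500 = 2499 + j42 → |·| ≈ 2499.4, ∠ ≈ 0.96°
|L| = 12500 · 1.4142 / 2499.4 ≈ 7.0727
Gain = 20 log₁₀(7.0727) ≈ 16.99 dB

17.0 dB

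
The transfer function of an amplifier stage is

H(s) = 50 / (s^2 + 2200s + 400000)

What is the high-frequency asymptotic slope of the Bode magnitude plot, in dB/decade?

Each pole contributes −20 dB/decade at high frequency; each zero contributes +20 dB/decade.
Net: 0 zero(s) − 2 pole(s) → -40 dB/decade.

-40 dB/decade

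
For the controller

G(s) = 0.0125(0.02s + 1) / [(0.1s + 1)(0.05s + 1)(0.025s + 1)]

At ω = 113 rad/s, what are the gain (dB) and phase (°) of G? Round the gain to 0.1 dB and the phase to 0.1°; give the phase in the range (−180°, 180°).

-76.0 dB, -169.3°

At ω = 113 rad/s:
zero (1 + j113·0.02) = 1 + j2.26 → |·| ≈ 2.4714, ∠ ≈ 66.13°
pole (1 + j113·0.1) = 1 + j11.3 → |·| ≈ 11.344, ∠ ≈ 84.94°
pole (1 + j113·0.05) = 1 + j5.65 → |·| ≈ 5.7378, ∠ ≈ 79.96°
pole (1 + j113·0.025) = 1 + j2.825 → |·| ≈ 2.9968, ∠ ≈ 70.51°
|G| = 0.0125 · 2.4714 / (11.344 · 5.7378 · 2.9968) ≈ 0.00015837
Gain = 20 log₁₀(0.00015837) ≈ -76.01 dB
∠G = (66.13°) − (84.94° + 79.96° + 70.51°) = -169.28°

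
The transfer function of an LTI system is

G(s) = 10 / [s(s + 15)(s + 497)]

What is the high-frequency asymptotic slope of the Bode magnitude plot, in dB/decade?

-60 dB/decade

Each pole contributes −20 dB/decade at high frequency; each zero contributes +20 dB/decade.
Net: 0 zero(s) − 3 pole(s) → -60 dB/decade.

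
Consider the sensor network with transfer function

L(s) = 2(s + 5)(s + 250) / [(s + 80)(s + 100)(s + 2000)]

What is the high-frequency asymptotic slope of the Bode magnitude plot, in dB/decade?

Each pole contributes −20 dB/decade at high frequency; each zero contributes +20 dB/decade.
Net: 2 zero(s) − 3 pole(s) → -20 dB/decade.

-20 dB/decade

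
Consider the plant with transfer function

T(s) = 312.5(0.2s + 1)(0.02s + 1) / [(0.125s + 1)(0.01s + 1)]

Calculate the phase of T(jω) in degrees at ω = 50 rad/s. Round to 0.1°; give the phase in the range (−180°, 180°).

21.8°

At ω = 50 rad/s:
zero (1 + j50·0.2) = 1 + j10 → |·| ≈ 10.05, ∠ ≈ 84.29°
zero (1 + j50·0.02) = 1 + j1 → |·| ≈ 1.4142, ∠ ≈ 45.00°
pole (1 + j50·0.125) = 1 + j6.25 → |·| ≈ 6.3295, ∠ ≈ 80.91°
pole (1 + j50·0.01) = 1 + j0.5 → |·| ≈ 1.118, ∠ ≈ 26.57°
∠T = (84.29° + 45.00°) − (80.91° + 26.57°) = 21.81°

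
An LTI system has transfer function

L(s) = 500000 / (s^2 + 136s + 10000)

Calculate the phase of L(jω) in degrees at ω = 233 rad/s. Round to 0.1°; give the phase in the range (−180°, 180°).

At s = jω = j233:
quadratic: (j233)² + 136·j233 + 10000 = -44289 + j31688 → |·| ≈ 54458, ∠ ≈ 144.42°
∠L = 0.00° − 144.42° = -144.42°

-144.4°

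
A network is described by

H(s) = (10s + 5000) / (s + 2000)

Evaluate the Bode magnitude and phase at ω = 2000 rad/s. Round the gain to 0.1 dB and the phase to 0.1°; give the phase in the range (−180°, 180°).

Substitute s = j2000:
Numerator: 10(j2000) + 5000 = 5000 + j20000
Denominator: (j2000) + 2000 = 2000 + j2000
|N| = √(5000² + 20000²) ≈ 20616, ∠N ≈ 75.96°
|D| = √(2000² + 2000²) ≈ 2828.4, ∠D ≈ 45.00°
|H| = 20616 / 2828.4 ≈ 7.2889
Gain = 20 log₁₀(7.2889) ≈ 17.25 dB
∠H = 75.96° − 45.00° = 30.96°

17.3 dB, 31.0°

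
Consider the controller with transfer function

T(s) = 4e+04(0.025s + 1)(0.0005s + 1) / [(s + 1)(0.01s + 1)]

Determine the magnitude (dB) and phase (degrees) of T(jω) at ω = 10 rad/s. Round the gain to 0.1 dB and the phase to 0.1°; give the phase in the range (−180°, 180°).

72.2 dB, -75.7°

At ω = 10 rad/s:
zero (1 + j10·0.025) = 1 + j0.25 → |·| ≈ 1.0308, ∠ ≈ 14.04°
zero (1 + j10·0.0005) = 1 + j0.005 → |·| ≈ 1, ∠ ≈ 0.29°
pole (1 + j10·1) = 1 + j10 → |·| ≈ 10.05, ∠ ≈ 84.29°
pole (1 + j10·0.01) = 1 + j0.1 → |·| ≈ 1.005, ∠ ≈ 5.71°
|T| = 4e+04 · 1.0308 · 1 / (10.05 · 1.005) ≈ 4082.3
Gain = 20 log₁₀(4082.3) ≈ 72.22 dB
∠T = (14.04° + 0.29°) − (84.29° + 5.71°) = -75.67°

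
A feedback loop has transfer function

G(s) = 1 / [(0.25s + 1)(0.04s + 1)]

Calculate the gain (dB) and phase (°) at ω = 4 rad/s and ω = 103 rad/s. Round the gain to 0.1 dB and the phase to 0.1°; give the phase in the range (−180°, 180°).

ω = 4: -3.1 dB, -54.1°; ω = 103: -40.8 dB, -164.1°

At ω = 4 rad/s:
pole (1 + j4·0.25) = 1 + j1 → |·| ≈ 1.4142, ∠ ≈ 45.00°
pole (1 + j4·0.04) = 1 + j0.16 → |·| ≈ 1.0127, ∠ ≈ 9.09°
|G| = 1 · 1 / (1.4142 · 1.0127) ≈ 0.69825
Gain = 20 log₁₀(0.69825) ≈ -3.12 dB
∠G = (0°) − (45.00° + 9.09°) = -54.09°

At ω = 103 rad/s:
pole (1 + j103·0.25) = 1 + j25.75 → |·| ≈ 25.769, ∠ ≈ 87.78°
pole (1 + j103·0.04) = 1 + j4.12 → |·| ≈ 4.2396, ∠ ≈ 76.36°
|G| = 1 · 1 / (25.769 · 4.2396) ≈ 0.0091533
Gain = 20 log₁₀(0.0091533) ≈ -40.77 dB
∠G = (0°) − (87.78° + 76.36°) = -164.14°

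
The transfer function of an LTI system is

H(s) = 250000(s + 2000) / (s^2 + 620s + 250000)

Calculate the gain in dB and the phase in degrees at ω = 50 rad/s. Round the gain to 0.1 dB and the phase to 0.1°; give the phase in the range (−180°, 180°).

66.0 dB, -5.7°

At s = jω = j50:
zero (s+2000): 2000 + j50 → |·| = √(2000²+50²) = √4002500 ≈ 2000.6, ∠ = arctan(50/2000) ≈ 1.43°
quadratic: (j50)² + 620·j50 + 250000 = 247500 + j31000 → |·| ≈ 2.4943e+05, ∠ ≈ 7.14°
|H| = 250000 · 2000.6 / 2.4943e+05 ≈ 2005.2
Gain = 20 log₁₀(2005.2) ≈ 66.04 dB
∠H = 1.43° − 7.14° = -5.71°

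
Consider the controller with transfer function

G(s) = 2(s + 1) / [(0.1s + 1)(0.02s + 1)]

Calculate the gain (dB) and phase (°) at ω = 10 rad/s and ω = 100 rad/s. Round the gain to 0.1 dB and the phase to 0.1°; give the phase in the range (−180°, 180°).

At ω = 10 rad/s:
zero (1 + j10·1) = 1 + j10 → |·| ≈ 10.05, ∠ ≈ 84.29°
pole (1 + j10·0.1) = 1 + j1 → |·| ≈ 1.4142, ∠ ≈ 45.00°
pole (1 + j10·0.02) = 1 + j0.2 → |·| ≈ 1.0198, ∠ ≈ 11.31°
|G| = 2 · 10.05 / (1.4142 · 1.0198) ≈ 13.937
Gain = 20 log₁₀(13.937) ≈ 22.88 dB
∠G = (84.29°) − (45.00° + 11.31°) = 27.98°

At ω = 100 rad/s:
zero (1 + j100·1) = 1 + j100 → |·| ≈ 100, ∠ ≈ 89.43°
pole (1 + j100·0.1) = 1 + j10 → |·| ≈ 10.05, ∠ ≈ 84.29°
pole (1 + j100·0.02) = 1 + j2 → |·| ≈ 2.2361, ∠ ≈ 63.43°
|G| = 2 · 100 / (10.05 · 2.2361) ≈ 8.8996
Gain = 20 log₁₀(8.8996) ≈ 18.99 dB
∠G = (89.43°) − (84.29° + 63.43°) = -58.29°

ω = 10: 22.9 dB, 28.0°; ω = 100: 19.0 dB, -58.3°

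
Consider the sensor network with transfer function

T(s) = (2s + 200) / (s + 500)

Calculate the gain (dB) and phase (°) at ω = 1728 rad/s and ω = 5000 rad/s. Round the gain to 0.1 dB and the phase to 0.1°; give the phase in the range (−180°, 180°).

Substitute s = j1728:
Numerator: 2(j1728) + 200 = 200 + j3456
Denominator: (j1728) + 500 = 500 + j1728
|N| = √(200² + 3456²) ≈ 3461.8, ∠N ≈ 86.69°
|D| = √(500² + 1728²) ≈ 1798.9, ∠D ≈ 73.86°
|T| = 3461.8 / 1798.9 ≈ 1.9244
Gain = 20 log₁₀(1.9244) ≈ 5.69 dB
∠T = 86.69° − 73.86° = 12.83°

Substitute s = j5000:
Numerator: 2(j5000) + 200 = 200 + j10000
Denominator: (j5000) + 500 = 500 + j5000
|N| = √(200² + 10000²) ≈ 10002, ∠N ≈ 88.85°
|D| = √(500² + 5000²) ≈ 5024.9, ∠D ≈ 84.29°
|T| = 10002 / 5024.9 ≈ 1.9905
Gain = 20 log₁₀(1.9905) ≈ 5.98 dB
∠T = 88.85° − 84.29° = 4.56°

ω = 1728: 5.7 dB, 12.8°; ω = 5000: 6.0 dB, 4.6°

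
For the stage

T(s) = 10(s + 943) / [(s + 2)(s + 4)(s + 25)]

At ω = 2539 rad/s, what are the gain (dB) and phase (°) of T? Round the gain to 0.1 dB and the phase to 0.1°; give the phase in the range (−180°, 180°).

-115.6 dB, 160.3°

At s = jω = j2539:
zero (s+943): 943 + j2539 → |·| = √(943²+2539²) = √7335770 ≈ 2708.5, ∠ = arctan(2539/943) ≈ 69.62°
pole (s+2): 2 + j2539 → |·| = √(2²+2539²) = √6446525 ≈ 2539, ∠ = arctan(2539/2) ≈ 89.95°
pole (s+4): 4 + j2539 → |·| = √(4²+2539²) = √6446537 ≈ 2539, ∠ = arctan(2539/4) ≈ 89.91°
pole (s+25): 25 + j2539 → |·| = √(25²+2539²) = √6447146 ≈ 2539.1, ∠ = arctan(2539/25) ≈ 89.44°
|T| = 10 · 2708.5 / 1.6368e+10 ≈ 1.6548e-06
Gain = 20 log₁₀(1.6548e-06) ≈ -115.63 dB
∠T = 69.62° − 269.30° = -199.68° ≡ 160.32° (principal value)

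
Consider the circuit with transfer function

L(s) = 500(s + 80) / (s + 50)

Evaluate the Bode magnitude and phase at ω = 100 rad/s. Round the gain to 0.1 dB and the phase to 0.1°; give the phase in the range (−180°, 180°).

55.2 dB, -12.1°

At s = jω = j100:
zero (s+80): 80 + j100 → |·| = √(80²+100²) = √16400 ≈ 128.06, ∠ = arctan(100/80) ≈ 51.34°
pole (s+50): 50 + j100 → |·| = √(50²+100²) = √12500 ≈ 111.8, ∠ = arctan(100/50) ≈ 63.43°
|L| = 500 · 128.06 / 111.8 ≈ 572.72
Gain = 20 log₁₀(572.72) ≈ 55.16 dB
∠L = 51.34° − 63.43° = -12.09°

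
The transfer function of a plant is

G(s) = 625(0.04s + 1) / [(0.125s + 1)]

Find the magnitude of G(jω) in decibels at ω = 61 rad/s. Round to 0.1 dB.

46.6 dB

At ω = 61 rad/s:
zero (1 + j61·0.04) = 1 + j2.44 → |·| ≈ 2.637, ∠ ≈ 67.71°
pole (1 + j61·0.125) = 1 + j7.625 → |·| ≈ 7.6903, ∠ ≈ 82.53°
|G| = 625 · 2.637 / (7.6903) ≈ 214.31
Gain = 20 log₁₀(214.31) ≈ 46.62 dB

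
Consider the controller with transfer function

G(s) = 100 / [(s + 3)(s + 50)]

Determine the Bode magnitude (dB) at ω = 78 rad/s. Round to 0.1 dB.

-37.2 dB

At s = jω = j78:
pole (s+3): 3 + j78 → |·| = √(3²+78²) = √6093 ≈ 78.058, ∠ = arctan(78/3) ≈ 87.80°
pole (s+50): 50 + j78 → |·| = √(50²+78²) = √8584 ≈ 92.65, ∠ = arctan(78/50) ≈ 57.34°
|G| = 100 / 7232.1 ≈ 0.013827
Gain = 20 log₁₀(0.013827) ≈ -37.19 dB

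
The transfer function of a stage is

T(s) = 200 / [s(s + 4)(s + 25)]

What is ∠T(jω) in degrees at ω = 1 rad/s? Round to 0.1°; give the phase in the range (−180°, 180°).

-106.3°

At s = jω = j1:
pole (s+4): 4 + j1 → |·| = √(4²+1²) = √17 ≈ 4.1231, ∠ = arctan(1/4) ≈ 14.04°
pole (s+25): 25 + j1 → |·| = √(25²+1²) = √626 ≈ 25.02, ∠ = arctan(1/25) ≈ 2.29°
pole at origin: |s| = 1, ∠ = 90.00° (in denominator)
∠T = 0.00° − 106.33° = -106.33°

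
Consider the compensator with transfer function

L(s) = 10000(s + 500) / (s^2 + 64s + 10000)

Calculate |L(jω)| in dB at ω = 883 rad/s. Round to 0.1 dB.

At s = jω = j883:
zero (s+500): 500 + j883 → |·| = √(500²+883²) = √1029689 ≈ 1014.7, ∠ = arctan(883/500) ≈ 60.48°
quadratic: (j883)² + 64·j883 + 10000 = -769689 + j56512 → |·| ≈ 7.7176e+05, ∠ ≈ 175.80°
|L| = 10000 · 1014.7 / 7.7176e+05 ≈ 13.148
Gain = 20 log₁₀(13.148) ≈ 22.38 dB

22.4 dB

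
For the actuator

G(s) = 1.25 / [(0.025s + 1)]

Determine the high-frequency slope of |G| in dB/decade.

-20 dB/decade

Each pole contributes −20 dB/decade at high frequency; each zero contributes +20 dB/decade.
Net: 0 zero(s) − 1 pole(s) → -20 dB/decade.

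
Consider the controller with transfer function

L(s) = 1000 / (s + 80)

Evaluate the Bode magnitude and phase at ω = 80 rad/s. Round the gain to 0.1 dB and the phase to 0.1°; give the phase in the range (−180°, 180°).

18.9 dB, -45.0°

Substitute s = j80:
Numerator: 1000 = 1000 + j0
Denominator: (j80) + 80 = 80 + j80
|N| = √(1000² + 0²) ≈ 1000, ∠N ≈ 0.00°
|D| = √(80² + 80²) ≈ 113.14, ∠D ≈ 45.00°
|L| = 1000 / 113.14 ≈ 8.8386
Gain = 20 log₁₀(8.8386) ≈ 18.93 dB
∠L = 0.00° − 45.00° = -45.00°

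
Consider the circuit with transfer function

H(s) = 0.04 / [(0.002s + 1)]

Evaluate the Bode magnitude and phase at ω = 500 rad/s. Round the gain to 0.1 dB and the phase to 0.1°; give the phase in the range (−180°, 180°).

At ω = 500 rad/s:
pole (1 + j500·0.002) = 1 + j1 → |·| ≈ 1.4142, ∠ ≈ 45.00°
|H| = 0.04 · 1 / (1.4142) ≈ 0.028285
Gain = 20 log₁₀(0.028285) ≈ -30.97 dB
∠H = (0°) − (45.00°) = -45.00°

-31.0 dB, -45.0°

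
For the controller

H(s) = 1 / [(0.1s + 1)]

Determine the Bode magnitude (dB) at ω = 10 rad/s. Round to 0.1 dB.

At ω = 10 rad/s:
pole (1 + j10·0.1) = 1 + j1 → |·| ≈ 1.4142, ∠ ≈ 45.00°
|H| = 1 · 1 / (1.4142) ≈ 0.70711
Gain = 20 log₁₀(0.70711) ≈ -3.01 dB

-3.0 dB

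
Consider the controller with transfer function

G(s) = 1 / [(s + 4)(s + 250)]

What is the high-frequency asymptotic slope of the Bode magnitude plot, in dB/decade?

Each pole contributes −20 dB/decade at high frequency; each zero contributes +20 dB/decade.
Net: 0 zero(s) − 2 pole(s) → -40 dB/decade.

-40 dB/decade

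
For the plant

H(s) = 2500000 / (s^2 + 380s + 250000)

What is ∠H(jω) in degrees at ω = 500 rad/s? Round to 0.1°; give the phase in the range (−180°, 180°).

-90.0°

At s = jω = j500:
quadratic: (j500)² + 380·j500 + 250000 = 0 + j190000 → |·| ≈ 1.9e+05, ∠ ≈ 90.00°
∠H = 0.00° − 90.00° = -90.00°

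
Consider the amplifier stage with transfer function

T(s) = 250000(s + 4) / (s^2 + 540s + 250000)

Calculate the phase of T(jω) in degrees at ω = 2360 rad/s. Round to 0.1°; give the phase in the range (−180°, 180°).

At s = jω = j2360:
zero (s+4): 4 + j2360 → |·| = √(4²+2360²) = √5569616 ≈ 2360, ∠ = arctan(2360/4) ≈ 89.90°
quadratic: (j2360)² + 540·j2360 + 250000 = -5319600 + j1274400 → |·| ≈ 5.4701e+06, ∠ ≈ 166.53°
∠T = 89.90° − 166.53° = -76.63°

-76.6°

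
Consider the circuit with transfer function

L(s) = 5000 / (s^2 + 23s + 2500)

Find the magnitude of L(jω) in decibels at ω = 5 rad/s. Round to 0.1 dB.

At s = jω = j5:
quadratic: (j5)² + 23·j5 + 2500 = 2475 + j115 → |·| ≈ 2477.7, ∠ ≈ 2.66°
|L| = 5000 / 2477.7 ≈ 2.018
Gain = 20 log₁₀(2.018) ≈ 6.10 dB

6.1 dB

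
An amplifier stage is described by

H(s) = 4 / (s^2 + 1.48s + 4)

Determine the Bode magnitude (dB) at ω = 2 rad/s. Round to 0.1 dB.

At s = jω = j2:
quadratic: (j2)² + 1.48·j2 + 4 = 0 + j2.96 → |·| ≈ 2.96, ∠ ≈ 90.00°
|H| = 4 / 2.96 ≈ 1.3514
Gain = 20 log₁₀(1.3514) ≈ 2.62 dB

2.6 dB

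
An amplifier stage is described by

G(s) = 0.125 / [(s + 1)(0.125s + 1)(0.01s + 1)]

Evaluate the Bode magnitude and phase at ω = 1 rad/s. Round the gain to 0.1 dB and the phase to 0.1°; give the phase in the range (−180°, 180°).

-21.1 dB, -52.7°

At ω = 1 rad/s:
pole (1 + j1·1) = 1 + j1 → |·| ≈ 1.4142, ∠ ≈ 45.00°
pole (1 + j1·0.125) = 1 + j0.125 → |·| ≈ 1.0078, ∠ ≈ 7.13°
pole (1 + j1·0.01) = 1 + j0.01 → |·| ≈ 1, ∠ ≈ 0.57°
|G| = 0.125 · 1 / (1.4142 · 1.0078 · 1) ≈ 0.087705
Gain = 20 log₁₀(0.087705) ≈ -21.14 dB
∠G = (0°) − (45.00° + 7.13° + 0.57°) = -52.70°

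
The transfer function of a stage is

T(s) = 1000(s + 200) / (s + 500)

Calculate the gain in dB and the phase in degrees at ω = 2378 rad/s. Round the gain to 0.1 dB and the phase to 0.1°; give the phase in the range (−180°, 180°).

59.8 dB, 7.1°

At s = jω = j2378:
zero (s+200): 200 + j2378 → |·| = √(200²+2378²) = √5694884 ≈ 2386.4, ∠ = arctan(2378/200) ≈ 85.19°
pole (s+500): 500 + j2378 → |·| = √(500²+2378²) = √5904884 ≈ 2430, ∠ = arctan(2378/500) ≈ 78.13°
|T| = 1000 · 2386.4 / 2430 ≈ 982.06
Gain = 20 log₁₀(982.06) ≈ 59.84 dB
∠T = 85.19° − 78.13° = 7.06°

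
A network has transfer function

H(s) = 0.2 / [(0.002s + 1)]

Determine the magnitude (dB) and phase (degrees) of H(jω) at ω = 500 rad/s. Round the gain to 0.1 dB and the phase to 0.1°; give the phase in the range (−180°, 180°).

At ω = 500 rad/s:
pole (1 + j500·0.002) = 1 + j1 → |·| ≈ 1.4142, ∠ ≈ 45.00°
|H| = 0.2 · 1 / (1.4142) ≈ 0.14142
Gain = 20 log₁₀(0.14142) ≈ -16.99 dB
∠H = (0°) − (45.00°) = -45.00°

-17.0 dB, -45.0°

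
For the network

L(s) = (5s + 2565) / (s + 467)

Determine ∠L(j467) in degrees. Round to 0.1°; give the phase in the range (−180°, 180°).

-2.7°

Substitute s = j467:
Numerator: 5(j467) + 2565 = 2565 + j2335
Denominator: (j467) + 467 = 467 + j467
|N| = √(2565² + 2335²) ≈ 3468.6, ∠N ≈ 42.31°
|D| = √(467² + 467²) ≈ 660.44, ∠D ≈ 45.00°
∠L = 42.31° − 45.00° = -2.69°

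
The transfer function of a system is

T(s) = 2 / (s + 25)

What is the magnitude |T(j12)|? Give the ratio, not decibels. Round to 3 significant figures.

Substitute s = j12:
Numerator: 2 = 2 + j0
Denominator: (j12) + 25 = 25 + j12
|N| = √(2² + 0²) ≈ 2, ∠N ≈ 0.00°
|D| = √(25² + 12²) ≈ 27.731, ∠D ≈ 25.64°
|T| = 2 / 27.731 ≈ 0.072121

0.0721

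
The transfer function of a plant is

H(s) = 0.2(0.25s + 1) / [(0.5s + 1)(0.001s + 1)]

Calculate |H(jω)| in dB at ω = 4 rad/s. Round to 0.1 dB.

At ω = 4 rad/s:
zero (1 + j4·0.25) = 1 + j1 → |·| ≈ 1.4142, ∠ ≈ 45.00°
pole (1 + j4·0.5) = 1 + j2 → |·| ≈ 2.2361, ∠ ≈ 63.43°
pole (1 + j4·0.001) = 1 + j0.004 → |·| ≈ 1, ∠ ≈ 0.23°
|H| = 0.2 · 1.4142 / (2.2361 · 1) ≈ 0.12649
Gain = 20 log₁₀(0.12649) ≈ -17.96 dB

-18.0 dB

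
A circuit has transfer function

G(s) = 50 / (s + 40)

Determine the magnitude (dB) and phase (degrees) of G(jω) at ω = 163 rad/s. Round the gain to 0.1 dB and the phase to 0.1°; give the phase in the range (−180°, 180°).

-10.5 dB, -76.2°

Substitute s = j163:
Numerator: 50 = 50 + j0
Denominator: (j163) + 40 = 40 + j163
|N| = √(50² + 0²) ≈ 50, ∠N ≈ 0.00°
|D| = √(40² + 163²) ≈ 167.84, ∠D ≈ 76.21°
|G| = 50 / 167.84 ≈ 0.2979
Gain = 20 log₁₀(0.2979) ≈ -10.52 dB
∠G = 0.00° − 76.21° = -76.21°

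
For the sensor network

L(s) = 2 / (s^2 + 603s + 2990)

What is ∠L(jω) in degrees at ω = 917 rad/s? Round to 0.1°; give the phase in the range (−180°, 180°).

-146.6°

Substitute s = j917:
Numerator: 2 = 2 + j0
Denominator: (j917)^2 + 603(j917) + 2990 = -837899 + j552951
|N| = √(2² + 0²) ≈ 2, ∠N ≈ 0.00°
|D| = √(837899² + 552951²) ≈ 1.0039e+06, ∠D ≈ 146.58°
∠L = 0.00° − 146.58° = -146.58°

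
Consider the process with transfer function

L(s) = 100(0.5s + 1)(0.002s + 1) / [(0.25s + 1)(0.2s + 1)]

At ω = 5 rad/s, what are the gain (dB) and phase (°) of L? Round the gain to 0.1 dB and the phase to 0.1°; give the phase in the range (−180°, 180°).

41.5 dB, -27.6°

At ω = 5 rad/s:
zero (1 + j5·0.5) = 1 + j2.5 → |·| ≈ 2.6926, ∠ ≈ 68.20°
zero (1 + j5·0.002) = 1 + j0.01 → |·| ≈ 1, ∠ ≈ 0.57°
pole (1 + j5·0.25) = 1 + j1.25 → |·| ≈ 1.6008, ∠ ≈ 51.34°
pole (1 + j5·0.2) = 1 + j1 → |·| ≈ 1.4142, ∠ ≈ 45.00°
|L| = 100 · 2.6926 · 1 / (1.6008 · 1.4142) ≈ 118.94
Gain = 20 log₁₀(118.94) ≈ 41.51 dB
∠L = (68.20° + 0.57°) − (51.34° + 45.00°) = -27.57°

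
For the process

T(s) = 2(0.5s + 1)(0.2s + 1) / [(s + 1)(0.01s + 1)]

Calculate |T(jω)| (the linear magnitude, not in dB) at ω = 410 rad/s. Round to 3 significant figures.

At ω = 410 rad/s:
zero (1 + j410·0.5) = 1 + j205 → |·| ≈ 205, ∠ ≈ 89.72°
zero (1 + j410·0.2) = 1 + j82 → |·| ≈ 82.006, ∠ ≈ 89.30°
pole (1 + j410·1) = 1 + j410 → |·| ≈ 410, ∠ ≈ 89.86°
pole (1 + j410·0.01) = 1 + j4.1 → |·| ≈ 4.2202, ∠ ≈ 76.29°
|T| = 2 · 205 · 82.006 / (410 · 4.2202) ≈ 19.432

19.4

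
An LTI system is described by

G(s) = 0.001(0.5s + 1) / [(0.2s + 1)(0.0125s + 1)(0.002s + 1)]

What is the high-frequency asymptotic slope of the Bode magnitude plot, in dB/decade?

-40 dB/decade

Each pole contributes −20 dB/decade at high frequency; each zero contributes +20 dB/decade.
Net: 1 zero(s) − 3 pole(s) → -40 dB/decade.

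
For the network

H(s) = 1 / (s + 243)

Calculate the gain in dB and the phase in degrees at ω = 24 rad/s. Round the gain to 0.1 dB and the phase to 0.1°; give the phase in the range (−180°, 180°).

Substitute s = j24:
Numerator: 1 = 1 + j0
Denominator: (j24) + 243 = 243 + j24
|N| = √(1² + 0²) ≈ 1, ∠N ≈ 0.00°
|D| = √(243² + 24²) ≈ 244.18, ∠D ≈ 5.64°
|H| = 1 / 244.18 ≈ 0.0040953
Gain = 20 log₁₀(0.0040953) ≈ -47.75 dB
∠H = 0.00° − 5.64° = -5.64°

-47.8 dB, -5.6°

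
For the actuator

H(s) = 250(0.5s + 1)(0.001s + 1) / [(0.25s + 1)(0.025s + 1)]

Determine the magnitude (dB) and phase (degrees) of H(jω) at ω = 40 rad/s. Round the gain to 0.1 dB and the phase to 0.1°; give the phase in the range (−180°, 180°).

50.9 dB, -39.9°

At ω = 40 rad/s:
zero (1 + j40·0.5) = 1 + j20 → |·| ≈ 20.025, ∠ ≈ 87.14°
zero (1 + j40·0.001) = 1 + j0.04 → |·| ≈ 1.0008, ∠ ≈ 2.29°
pole (1 + j40·0.25) = 1 + j10 → |·| ≈ 10.05, ∠ ≈ 84.29°
pole (1 + j40·0.025) = 1 + j1 → |·| ≈ 1.4142, ∠ ≈ 45.00°
|H| = 250 · 20.025 · 1.0008 / (10.05 · 1.4142) ≈ 352.52
Gain = 20 log₁₀(352.52) ≈ 50.94 dB
∠H = (87.14° + 2.29°) − (84.29° + 45.00°) = -39.86°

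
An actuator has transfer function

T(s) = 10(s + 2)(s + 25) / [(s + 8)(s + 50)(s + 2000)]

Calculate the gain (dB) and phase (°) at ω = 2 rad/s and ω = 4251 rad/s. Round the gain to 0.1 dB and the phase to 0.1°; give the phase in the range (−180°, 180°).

ω = 2: -61.3 dB, 33.2°; ω = 4251: -53.4 dB, -64.4°

At s = jω = j2:
zero (s+2): 2 + j2 → |·| = √(2²+2²) = √8 ≈ 2.8284, ∠ = arctan(2/2) ≈ 45.00°
zero (s+25): 25 + j2 → |·| = √(25²+2²) = √629 ≈ 25.08, ∠ = arctan(2/25) ≈ 4.57°
pole (s+8): 8 + j2 → |·| = √(8²+2²) = √68 ≈ 8.2462, ∠ = arctan(2/8) ≈ 14.04°
pole (s+50): 50 + j2 → |·| = √(50²+2²) = √2504 ≈ 50.04, ∠ = arctan(2/50) ≈ 2.29°
pole (s+2000): 2000 + j2 → |·| = √(2000²+2²) = √4000004 ≈ 2000, ∠ = arctan(2/2000) ≈ 0.06°
|T| = 10 · 70.936 / 8.2528e+05 ≈ 0.00085954
Gain = 20 log₁₀(0.00085954) ≈ -61.31 dB
∠T = 49.57° − 16.39° = 33.18°

At s = jω = j4251:
zero (s+2): 2 + j4251 → |·| = √(2²+4251²) = √18071005 ≈ 4251, ∠ = arctan(4251/2) ≈ 89.97°
zero (s+25): 25 + j4251 → |·| = √(25²+4251²) = √18071626 ≈ 4251.1, ∠ = arctan(4251/25) ≈ 89.66°
pole (s+8): 8 + j4251 → |·| = √(8²+4251²) = √18071065 ≈ 4251, ∠ = arctan(4251/8) ≈ 89.89°
pole (s+50): 50 + j4251 → |·| = √(50²+4251²) = √18073501 ≈ 4251.3, ∠ = arctan(4251/50) ≈ 89.33°
pole (s+2000): 2000 + j4251 → |·| = √(2000²+4251²) = √22071001 ≈ 4698, ∠ = arctan(4251/2000) ≈ 64.80°
|T| = 10 · 1.8071e+07 / 8.4904e+10 ≈ 0.0021284
Gain = 20 log₁₀(0.0021284) ≈ -53.44 dB
∠T = 179.63° − 244.02° = -64.39°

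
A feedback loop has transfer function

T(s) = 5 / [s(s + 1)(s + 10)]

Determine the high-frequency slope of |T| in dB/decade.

Each pole contributes −20 dB/decade at high frequency; each zero contributes +20 dB/decade.
Net: 0 zero(s) − 3 pole(s) → -60 dB/decade.

-60 dB/decade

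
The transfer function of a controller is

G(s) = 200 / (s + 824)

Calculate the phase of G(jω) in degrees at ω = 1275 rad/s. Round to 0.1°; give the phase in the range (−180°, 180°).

Substitute s = j1275:
Numerator: 200 = 200 + j0
Denominator: (j1275) + 824 = 824 + j1275
|N| = √(200² + 0²) ≈ 200, ∠N ≈ 0.00°
|D| = √(824² + 1275²) ≈ 1518.1, ∠D ≈ 57.13°
∠G = 0.00° − 57.13° = -57.13°

-57.1°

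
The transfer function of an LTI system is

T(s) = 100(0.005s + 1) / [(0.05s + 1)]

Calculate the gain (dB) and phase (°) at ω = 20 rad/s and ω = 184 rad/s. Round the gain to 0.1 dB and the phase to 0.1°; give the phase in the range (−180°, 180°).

ω = 20: 37.0 dB, -39.3°; ω = 184: 23.3 dB, -41.2°

At ω = 20 rad/s:
zero (1 + j20·0.005) = 1 + j0.1 → |·| ≈ 1.005, ∠ ≈ 5.71°
pole (1 + j20·0.05) = 1 + j1 → |·| ≈ 1.4142, ∠ ≈ 45.00°
|T| = 100 · 1.005 / (1.4142) ≈ 71.065
Gain = 20 log₁₀(71.065) ≈ 37.03 dB
∠T = (5.71°) − (45.00°) = -39.29°

At ω = 184 rad/s:
zero (1 + j184·0.005) = 1 + j0.92 → |·| ≈ 1.3588, ∠ ≈ 42.61°
pole (1 + j184·0.05) = 1 + j9.2 → |·| ≈ 9.2542, ∠ ≈ 83.80°
|T| = 100 · 1.3588 / (9.2542) ≈ 14.683
Gain = 20 log₁₀(14.683) ≈ 23.34 dB
∠T = (42.61°) − (83.80°) = -41.19°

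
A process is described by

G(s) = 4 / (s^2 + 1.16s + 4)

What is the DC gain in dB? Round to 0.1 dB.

G(0) = 4 / 4 = 1
20 log₁₀(1) ≈ 0.00 dB

0.0 dB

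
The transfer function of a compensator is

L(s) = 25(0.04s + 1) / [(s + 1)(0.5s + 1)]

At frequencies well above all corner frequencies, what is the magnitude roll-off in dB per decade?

-20 dB/decade

Each pole contributes −20 dB/decade at high frequency; each zero contributes +20 dB/decade.
Net: 1 zero(s) − 2 pole(s) → -20 dB/decade.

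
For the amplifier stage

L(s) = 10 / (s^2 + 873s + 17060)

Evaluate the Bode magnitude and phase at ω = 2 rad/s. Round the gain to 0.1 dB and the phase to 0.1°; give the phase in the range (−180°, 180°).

Substitute s = j2:
Numerator: 10 = 10 + j0
Denominator: (j2)^2 + 873(j2) + 17060 = 17056 + j1746
|N| = √(10² + 0²) ≈ 10, ∠N ≈ 0.00°
|D| = √(17056² + 1746²) ≈ 17145, ∠D ≈ 5.84°
|L| = 10 / 17145 ≈ 0.00058326
Gain = 20 log₁₀(0.00058326) ≈ -64.68 dB
∠L = 0.00° − 5.84° = -5.84°

-64.7 dB, -5.8°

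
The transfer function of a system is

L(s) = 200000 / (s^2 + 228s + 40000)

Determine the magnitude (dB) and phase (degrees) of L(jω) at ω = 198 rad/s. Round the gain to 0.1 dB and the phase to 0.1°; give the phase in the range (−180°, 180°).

At s = jω = j198:
quadratic: (j198)² + 228·j198 + 40000 = 796 + j45144 → |·| ≈ 45151, ∠ ≈ 88.99°
|L| = 200000 / 45151 ≈ 4.4296
Gain = 20 log₁₀(4.4296) ≈ 12.93 dB
∠L = 0.00° − 88.99° = -88.99°

12.9 dB, -89.0°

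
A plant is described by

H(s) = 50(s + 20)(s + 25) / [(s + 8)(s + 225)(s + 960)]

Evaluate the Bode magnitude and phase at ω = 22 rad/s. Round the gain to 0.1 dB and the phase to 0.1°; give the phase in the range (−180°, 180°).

-40.2 dB, 12.2°

At s = jω = j22:
zero (s+20): 20 + j22 → |·| = √(20²+22²) = √884 ≈ 29.732, ∠ = arctan(22/20) ≈ 47.73°
zero (s+25): 25 + j22 → |·| = √(25²+22²) = √1109 ≈ 33.302, ∠ = arctan(22/25) ≈ 41.35°
pole (s+8): 8 + j22 → |·| = √(8²+22²) = √548 ≈ 23.409, ∠ = arctan(22/8) ≈ 70.02°
pole (s+225): 225 + j22 → |·| = √(225²+22²) = √51109 ≈ 226.07, ∠ = arctan(22/225) ≈ 5.58°
pole (s+960): 960 + j22 → |·| = √(960²+22²) = √922084 ≈ 960.25, ∠ = arctan(22/960) ≈ 1.31°
|H| = 50 · 990.14 / 5.0817e+06 ≈ 0.0097422
Gain = 20 log₁₀(0.0097422) ≈ -40.23 dB
∠H = 89.08° − 76.91° = 12.17°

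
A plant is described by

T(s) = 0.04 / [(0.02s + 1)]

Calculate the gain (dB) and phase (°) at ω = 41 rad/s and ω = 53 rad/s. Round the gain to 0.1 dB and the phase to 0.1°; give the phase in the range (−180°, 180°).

At ω = 41 rad/s:
pole (1 + j41·0.02) = 1 + j0.82 → |·| ≈ 1.2932, ∠ ≈ 39.35°
|T| = 0.04 · 1 / (1.2932) ≈ 0.030931
Gain = 20 log₁₀(0.030931) ≈ -30.19 dB
∠T = (0°) − (39.35°) = -39.35°

At ω = 53 rad/s:
pole (1 + j53·0.02) = 1 + j1.06 → |·| ≈ 1.4573, ∠ ≈ 46.67°
|T| = 0.04 · 1 / (1.4573) ≈ 0.027448
Gain = 20 log₁₀(0.027448) ≈ -31.23 dB
∠T = (0°) − (46.67°) = -46.67°

ω = 41: -30.2 dB, -39.4°; ω = 53: -31.2 dB, -46.7°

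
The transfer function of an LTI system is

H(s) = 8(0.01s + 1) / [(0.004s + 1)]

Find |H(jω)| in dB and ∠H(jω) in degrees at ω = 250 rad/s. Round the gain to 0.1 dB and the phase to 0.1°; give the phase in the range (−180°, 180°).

At ω = 250 rad/s:
zero (1 + j250·0.01) = 1 + j2.5 → |·| ≈ 2.6926, ∠ ≈ 68.20°
pole (1 + j250·0.004) = 1 + j1 → |·| ≈ 1.4142, ∠ ≈ 45.00°
|H| = 8 · 2.6926 / (1.4142) ≈ 15.232
Gain = 20 log₁₀(15.232) ≈ 23.66 dB
∠H = (68.20°) − (45.00°) = 23.20°

23.7 dB, 23.2°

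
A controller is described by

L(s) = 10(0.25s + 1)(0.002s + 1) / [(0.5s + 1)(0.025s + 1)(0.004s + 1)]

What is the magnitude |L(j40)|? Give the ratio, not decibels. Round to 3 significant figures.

3.52

At ω = 40 rad/s:
zero (1 + j40·0.25) = 1 + j10 → |·| ≈ 10.05, ∠ ≈ 84.29°
zero (1 + j40·0.002) = 1 + j0.08 → |·| ≈ 1.0032, ∠ ≈ 4.57°
pole (1 + j40·0.5) = 1 + j20 → |·| ≈ 20.025, ∠ ≈ 87.14°
pole (1 + j40·0.025) = 1 + j1 → |·| ≈ 1.4142, ∠ ≈ 45.00°
pole (1 + j40·0.004) = 1 + j0.16 → |·| ≈ 1.0127, ∠ ≈ 9.09°
|L| = 10 · 10.05 · 1.0032 / (20.025 · 1.4142 · 1.0127) ≈ 3.5155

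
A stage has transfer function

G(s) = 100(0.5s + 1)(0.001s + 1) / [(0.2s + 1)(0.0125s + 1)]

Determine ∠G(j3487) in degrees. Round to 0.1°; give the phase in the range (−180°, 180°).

-14.6°

At ω = 3487 rad/s:
zero (1 + j3487·0.5) = 1 + j1743.5 → |·| ≈ 1743.5, ∠ ≈ 89.97°
zero (1 + j3487·0.001) = 1 + j3.487 → |·| ≈ 3.6276, ∠ ≈ 74.00°
pole (1 + j3487·0.2) = 1 + j697.4 → |·| ≈ 697.4, ∠ ≈ 89.92°
pole (1 + j3487·0.0125) = 1 + j43.5875 → |·| ≈ 43.599, ∠ ≈ 88.69°
∠G = (89.97° + 74.00°) − (89.92° + 88.69°) = -14.64°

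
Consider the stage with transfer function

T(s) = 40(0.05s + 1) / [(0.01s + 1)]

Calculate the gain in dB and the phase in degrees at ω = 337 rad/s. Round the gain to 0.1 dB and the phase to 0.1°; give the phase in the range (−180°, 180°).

At ω = 337 rad/s:
zero (1 + j337·0.05) = 1 + j16.85 → |·| ≈ 16.88, ∠ ≈ 86.60°
pole (1 + j337·0.01) = 1 + j3.37 → |·| ≈ 3.5152, ∠ ≈ 73.47°
|T| = 40 · 16.88 / (3.5152) ≈ 192.08
Gain = 20 log₁₀(192.08) ≈ 45.67 dB
∠T = (86.60°) − (73.47°) = 13.13°

45.7 dB, 13.1°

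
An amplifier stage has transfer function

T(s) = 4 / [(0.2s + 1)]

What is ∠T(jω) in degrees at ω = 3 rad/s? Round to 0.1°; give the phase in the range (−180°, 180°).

-31.0°

At ω = 3 rad/s:
pole (1 + j3·0.2) = 1 + j0.6 → |·| ≈ 1.1662, ∠ ≈ 30.96°
∠T = (0°) − (30.96°) = -30.96°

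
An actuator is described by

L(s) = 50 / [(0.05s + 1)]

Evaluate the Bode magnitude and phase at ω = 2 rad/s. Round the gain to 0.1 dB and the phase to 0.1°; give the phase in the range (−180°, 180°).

33.9 dB, -5.7°

At ω = 2 rad/s:
pole (1 + j2·0.05) = 1 + j0.1 → |·| ≈ 1.005, ∠ ≈ 5.71°
|L| = 50 · 1 / (1.005) ≈ 49.751
Gain = 20 log₁₀(49.751) ≈ 33.94 dB
∠L = (0°) − (5.71°) = -5.71°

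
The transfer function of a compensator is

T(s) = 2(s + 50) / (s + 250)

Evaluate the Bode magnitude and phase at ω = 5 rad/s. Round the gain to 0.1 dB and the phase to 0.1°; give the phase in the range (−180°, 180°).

At s = jω = j5:
zero (s+50): 50 + j5 → |·| = √(50²+5²) = √2525 ≈ 50.249, ∠ = arctan(5/50) ≈ 5.71°
pole (s+250): 250 + j5 → |·| = √(250²+5²) = √62525 ≈ 250.05, ∠ = arctan(5/250) ≈ 1.15°
|T| = 2 · 50.249 / 250.05 ≈ 0.40191
Gain = 20 log₁₀(0.40191) ≈ -7.92 dB
∠T = 5.71° − 1.15° = 4.56°

-7.9 dB, 4.6°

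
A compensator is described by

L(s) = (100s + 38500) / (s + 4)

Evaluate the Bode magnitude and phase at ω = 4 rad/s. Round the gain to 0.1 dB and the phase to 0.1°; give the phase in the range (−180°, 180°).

76.7 dB, -44.4°

Substitute s = j4:
Numerator: 100(j4) + 38500 = 38500 + j400
Denominator: (j4) + 4 = 4 + j4
|N| = √(38500² + 400²) ≈ 38502, ∠N ≈ 0.60°
|D| = √(4² + 4²) ≈ 5.6569, ∠D ≈ 45.00°
|L| = 38502 / 5.6569 ≈ 6806.2
Gain = 20 log₁₀(6806.2) ≈ 76.66 dB
∠L = 0.60° − 45.00° = -44.40°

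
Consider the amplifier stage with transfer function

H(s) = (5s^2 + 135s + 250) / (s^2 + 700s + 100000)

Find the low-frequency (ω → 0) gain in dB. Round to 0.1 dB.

-52.0 dB

H(0) = 250 / 100000 = 0.0025
20 log₁₀(0.0025) ≈ -52.04 dB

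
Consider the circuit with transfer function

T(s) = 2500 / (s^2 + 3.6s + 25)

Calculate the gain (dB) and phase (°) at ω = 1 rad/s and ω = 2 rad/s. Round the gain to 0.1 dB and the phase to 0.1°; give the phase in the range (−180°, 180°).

At s = jω = j1:
quadratic: (j1)² + 3.6·j1 + 25 = 24 + j3.6 → |·| ≈ 24.268, ∠ ≈ 8.53°
|T| = 2500 / 24.268 ≈ 103.02
Gain = 20 log₁₀(103.02) ≈ 40.26 dB
∠T = 0.00° − 8.53° = -8.53°

At s = jω = j2:
quadratic: (j2)² + 3.6·j2 + 25 = 21 + j7.2 → |·| ≈ 22.2, ∠ ≈ 18.92°
|T| = 2500 / 22.2 ≈ 112.61
Gain = 20 log₁₀(112.61) ≈ 41.03 dB
∠T = 0.00° − 18.92° = -18.92°

ω = 1: 40.3 dB, -8.5°; ω = 2: 41.0 dB, -18.9°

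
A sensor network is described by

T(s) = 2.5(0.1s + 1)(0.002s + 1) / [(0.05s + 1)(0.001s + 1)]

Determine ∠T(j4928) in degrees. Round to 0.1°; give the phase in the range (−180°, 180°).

At ω = 4928 rad/s:
zero (1 + j4928·0.1) = 1 + j492.8 → |·| ≈ 492.8, ∠ ≈ 89.88°
zero (1 + j4928·0.002) = 1 + j9.856 → |·| ≈ 9.9066, ∠ ≈ 84.21°
pole (1 + j4928·0.05) = 1 + j246.4 → |·| ≈ 246.4, ∠ ≈ 89.77°
pole (1 + j4928·0.001) = 1 + j4.928 → |·| ≈ 5.0284, ∠ ≈ 78.53°
∠T = (89.88° + 84.21°) − (89.77° + 78.53°) = 5.79°

5.8°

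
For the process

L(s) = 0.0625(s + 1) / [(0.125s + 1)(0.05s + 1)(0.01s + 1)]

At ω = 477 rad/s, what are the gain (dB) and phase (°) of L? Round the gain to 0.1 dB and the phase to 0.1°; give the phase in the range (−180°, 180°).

At ω = 477 rad/s:
zero (1 + j477·1) = 1 + j477 → |·| ≈ 477, ∠ ≈ 89.88°
pole (1 + j477·0.125) = 1 + j59.625 → |·| ≈ 59.633, ∠ ≈ 89.04°
pole (1 + j477·0.05) = 1 + j23.85 → |·| ≈ 23.871, ∠ ≈ 87.60°
pole (1 + j477·0.01) = 1 + j4.77 → |·| ≈ 4.8737, ∠ ≈ 78.16°
|L| = 0.0625 · 477 / (59.633 · 23.871 · 4.8737) ≈ 0.0042972
Gain = 20 log₁₀(0.0042972) ≈ -47.34 dB
∠L = (89.88°) − (89.04° + 87.60° + 78.16°) = -164.92°

-47.3 dB, -164.9°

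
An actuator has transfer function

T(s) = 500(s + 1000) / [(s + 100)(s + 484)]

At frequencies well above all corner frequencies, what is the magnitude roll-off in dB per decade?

-20 dB/decade

Each pole contributes −20 dB/decade at high frequency; each zero contributes +20 dB/decade.
Net: 1 zero(s) − 2 pole(s) → -20 dB/decade.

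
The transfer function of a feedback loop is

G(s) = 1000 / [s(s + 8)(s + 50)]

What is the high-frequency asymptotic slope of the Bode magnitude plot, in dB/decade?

-60 dB/decade

Each pole contributes −20 dB/decade at high frequency; each zero contributes +20 dB/decade.
Net: 0 zero(s) − 3 pole(s) → -60 dB/decade.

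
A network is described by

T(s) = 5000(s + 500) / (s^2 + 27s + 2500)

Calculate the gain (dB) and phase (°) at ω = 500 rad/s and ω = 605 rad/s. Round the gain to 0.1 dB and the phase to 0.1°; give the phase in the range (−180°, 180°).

ω = 500: 23.1 dB, -131.9°; ω = 605: 20.7 dB, -127.0°

At s = jω = j500:
zero (s+500): 500 + j500 → |·| = √(500²+500²) = √500000 ≈ 707.11, ∠ = arctan(500/500) ≈ 45.00°
quadratic: (j500)² + 27·j500 + 2500 = -247500 + j13500 → |·| ≈ 2.4787e+05, ∠ ≈ 176.88°
|T| = 5000 · 707.11 / 2.4787e+05 ≈ 14.264
Gain = 20 log₁₀(14.264) ≈ 23.08 dB
∠T = 45.00° − 176.88° = -131.88°

At s = jω = j605:
zero (s+500): 500 + j605 → |·| = √(500²+605²) = √616025 ≈ 784.87, ∠ = arctan(605/500) ≈ 50.43°
quadratic: (j605)² + 27·j605 + 2500 = -363525 + j16335 → |·| ≈ 3.6389e+05, ∠ ≈ 177.43°
|T| = 5000 · 784.87 / 3.6389e+05 ≈ 10.784
Gain = 20 log₁₀(10.784) ≈ 20.66 dB
∠T = 50.43° − 177.43° = -127.00°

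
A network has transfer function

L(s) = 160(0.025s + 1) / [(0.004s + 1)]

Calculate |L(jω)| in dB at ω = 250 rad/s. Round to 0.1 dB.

57.1 dB

At ω = 250 rad/s:
zero (1 + j250·0.025) = 1 + j6.25 → |·| ≈ 6.3295, ∠ ≈ 80.91°
pole (1 + j250·0.004) = 1 + j1 → |·| ≈ 1.4142, ∠ ≈ 45.00°
|L| = 160 · 6.3295 / (1.4142) ≈ 716.11
Gain = 20 log₁₀(716.11) ≈ 57.10 dB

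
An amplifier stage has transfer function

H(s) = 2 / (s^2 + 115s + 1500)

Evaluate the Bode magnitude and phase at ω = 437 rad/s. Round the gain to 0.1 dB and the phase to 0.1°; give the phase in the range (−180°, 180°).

Substitute s = j437:
Numerator: 2 = 2 + j0
Denominator: (j437)^2 + 115(j437) + 1500 = -189469 + j50255
|N| = √(2² + 0²) ≈ 2, ∠N ≈ 0.00°
|D| = √(189469² + 50255²) ≈ 1.9602e+05, ∠D ≈ 165.14°
|H| = 2 / 1.9602e+05 ≈ 1.0203e-05
Gain = 20 log₁₀(1.0203e-05) ≈ -99.83 dB
∠H = 0.00° − 165.14° = -165.14°

-99.8 dB, -165.1°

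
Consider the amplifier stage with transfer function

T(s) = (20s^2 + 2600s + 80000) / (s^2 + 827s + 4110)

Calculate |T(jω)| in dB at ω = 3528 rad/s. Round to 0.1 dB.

25.8 dB

Substitute s = j3528:
Numerator: 20(j3528)^2 + 2600(j3528) + 80000 = -248855680 + j9172800
Denominator: (j3528)^2 + 827(j3528) + 4110 = -12442674 + j2917656
|N| = √(248855680² + 9172800²) ≈ 2.4902e+08, ∠N ≈ 177.89°
|D| = √(12442674² + 2917656²) ≈ 1.278e+07, ∠D ≈ 166.80°
|T| = 2.4902e+08 / 1.278e+07 ≈ 19.485
Gain = 20 log₁₀(19.485) ≈ 25.79 dB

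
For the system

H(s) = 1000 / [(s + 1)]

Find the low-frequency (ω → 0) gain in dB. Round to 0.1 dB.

60.0 dB

H(0) = 1000 · 1 / 1 = 1000
20 log₁₀(1000) ≈ 60.00 dB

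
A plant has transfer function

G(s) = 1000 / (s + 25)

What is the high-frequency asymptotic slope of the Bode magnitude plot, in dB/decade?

Each pole contributes −20 dB/decade at high frequency; each zero contributes +20 dB/decade.
Net: 0 zero(s) − 1 pole(s) → -20 dB/decade.

-20 dB/decade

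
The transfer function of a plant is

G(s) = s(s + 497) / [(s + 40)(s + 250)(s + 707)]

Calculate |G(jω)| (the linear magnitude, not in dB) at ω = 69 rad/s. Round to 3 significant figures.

0.00236

At s = jω = j69:
zero (s+497): 497 + j69 → |·| = √(497²+69²) = √251770 ≈ 501.77, ∠ = arctan(69/497) ≈ 7.90°
zero at origin: s = j69 → |·| = 69, ∠ = 90.00°
pole (s+40): 40 + j69 → |·| = √(40²+69²) = √6361 ≈ 79.756, ∠ = arctan(69/40) ≈ 59.90°
pole (s+250): 250 + j69 → |·| = √(250²+69²) = √67261 ≈ 259.35, ∠ = arctan(69/250) ≈ 15.43°
pole (s+707): 707 + j69 → |·| = √(707²+69²) = √504610 ≈ 710.36, ∠ = arctan(69/707) ≈ 5.57°
|G| = 1 · 34622 / 1.4694e+07 ≈ 0.0023562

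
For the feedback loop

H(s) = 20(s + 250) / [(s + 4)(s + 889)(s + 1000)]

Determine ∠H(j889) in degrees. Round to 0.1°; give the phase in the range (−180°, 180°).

-102.1°

At s = jω = j889:
zero (s+250): 250 + j889 → |·| = √(250²+889²) = √852821 ≈ 923.48, ∠ = arctan(889/250) ≈ 74.29°
pole (s+4): 4 + j889 → |·| = √(4²+889²) = √790337 ≈ 889.01, ∠ = arctan(889/4) ≈ 89.74°
pole (s+889): 889 + j889 → |·| = √(889²+889²) = √1580642 ≈ 1257.2, ∠ = arctan(889/889) ≈ 45.00°
pole (s+1000): 1000 + j889 → |·| = √(1000²+889²) = √1790321 ≈ 1338, ∠ = arctan(889/1000) ≈ 41.64°
∠H = 74.29° − 176.38° = -102.09°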